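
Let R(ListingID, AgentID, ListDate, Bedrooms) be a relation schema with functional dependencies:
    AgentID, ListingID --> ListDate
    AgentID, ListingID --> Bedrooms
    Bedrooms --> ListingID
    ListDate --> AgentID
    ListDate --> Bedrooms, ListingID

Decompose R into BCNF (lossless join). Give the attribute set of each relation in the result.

{AgentID, Bedrooms, ListDate}; {Bedrooms, ListingID}

Candidate keys of the original relation: {AgentID, Bedrooms}, {AgentID, ListingID}, {ListDate}.
In {AgentID, Bedrooms, ListDate, ListingID}, {Bedrooms} is not a superkey ({Bedrooms}⁺ restricted to this set is {Bedrooms, ListingID}), so split on Bedrooms --> ListingID into {Bedrooms, ListingID} and {AgentID, Bedrooms, ListDate}.
{Bedrooms, ListingID} has no BCNF violation.
{AgentID, Bedrooms, ListDate} has no BCNF violation.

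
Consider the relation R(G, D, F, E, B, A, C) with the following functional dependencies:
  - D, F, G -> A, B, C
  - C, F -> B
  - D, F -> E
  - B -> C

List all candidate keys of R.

{D, F, G} never appear on the right of any FD, so every key must include all of them.
{D, F, G}⁺ = {A, B, C, D, E, F, G} — all of the relation — so {D, F, G} is a candidate key.
Every other attribute set either contains this one or has a smaller closure.

{D, F, G}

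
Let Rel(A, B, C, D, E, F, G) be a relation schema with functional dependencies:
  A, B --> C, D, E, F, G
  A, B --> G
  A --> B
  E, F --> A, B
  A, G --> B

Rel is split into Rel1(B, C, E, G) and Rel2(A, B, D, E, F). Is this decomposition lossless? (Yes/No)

Common attributes: {B, E}; their closure is {B, E}.
Rel1 ⊄ {B, E} and Rel2 ⊄ {B, E}, so the split is lossy.

No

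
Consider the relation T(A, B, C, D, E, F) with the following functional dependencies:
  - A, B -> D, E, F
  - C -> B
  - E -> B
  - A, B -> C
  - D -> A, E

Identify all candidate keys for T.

Closure of {D} is {A, B, C, D, E, F}, the whole schema; {D} is a candidate key.
Closure of {A, B} is {A, B, C, D, E, F}, the whole schema; {A, B} is a candidate key.
Closure of {A, C} is {A, B, C, D, E, F}, the whole schema; {A, C} is a candidate key.
Closure of {A, E} is {A, B, C, D, E, F}, the whole schema; {A, E} is a candidate key.
No proper subset of any of these is a key, and no other minimal superkey exists.

{A, B}, {A, C}, {A, E}, {D}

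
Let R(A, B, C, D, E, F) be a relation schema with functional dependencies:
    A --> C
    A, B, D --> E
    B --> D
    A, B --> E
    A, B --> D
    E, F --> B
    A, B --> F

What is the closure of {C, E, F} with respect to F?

{B, C, D, E, F}

Start with {C, E, F}.
E, F --> B applies; add {B} → now {B, C, E, F}.
B --> D applies; add {D} → now {B, C, D, E, F}.
No further FD applies.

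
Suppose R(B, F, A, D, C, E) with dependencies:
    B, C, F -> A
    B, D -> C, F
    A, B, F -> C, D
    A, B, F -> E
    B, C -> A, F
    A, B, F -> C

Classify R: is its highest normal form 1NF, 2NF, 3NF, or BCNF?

Candidate keys: {A, B, F}, {B, C}, {B, D}. Prime attributes: {A, B, C, D, F}.
Each dependency's left side is a superkey — BCNF holds.

BCNF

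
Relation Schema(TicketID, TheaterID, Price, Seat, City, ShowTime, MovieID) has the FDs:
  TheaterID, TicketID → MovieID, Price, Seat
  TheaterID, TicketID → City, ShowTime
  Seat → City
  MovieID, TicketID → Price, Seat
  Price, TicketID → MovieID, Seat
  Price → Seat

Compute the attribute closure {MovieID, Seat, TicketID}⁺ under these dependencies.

Start with {MovieID, Seat, TicketID}.
Seat → City applies; add {City} → now {City, MovieID, Seat, TicketID}.
MovieID, TicketID → Price, Seat applies; add {Price} → now {City, MovieID, Price, Seat, TicketID}.
No further FD applies.

{City, MovieID, Price, Seat, TicketID}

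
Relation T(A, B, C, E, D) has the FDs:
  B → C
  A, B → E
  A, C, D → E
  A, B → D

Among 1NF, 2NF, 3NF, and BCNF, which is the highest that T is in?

Candidate key: {A, B}. Prime attributes: {A, B}.
For B → C we have {B}⁺ = {B, C}; {B} is not a superkey, so BCNF fails.
Because {C} is non-prime and the left side of B → C is not a superkey, the relation is not in 3NF.
{B} is a proper subset of the key {A, B}, and {B}⁺ contains the non-prime attribute {C} — a partial dependency, so 2NF is violated.

1NF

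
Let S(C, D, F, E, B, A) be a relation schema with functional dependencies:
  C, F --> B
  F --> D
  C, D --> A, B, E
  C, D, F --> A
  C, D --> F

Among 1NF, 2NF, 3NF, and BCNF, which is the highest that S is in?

Candidate keys: {C, D}, {C, F}. Prime attributes: {C, D, F}.
For F --> D we have {F}⁺ = {D, F}; {F} is not a superkey, so BCNF fails.
Its right-hand attributes {D} are all prime, as are those of every other non-superkey FD — the relation is in 3NF.

3NF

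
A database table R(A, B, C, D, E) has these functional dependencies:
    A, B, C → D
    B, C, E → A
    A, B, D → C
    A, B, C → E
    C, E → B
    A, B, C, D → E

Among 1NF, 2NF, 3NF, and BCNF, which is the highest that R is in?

BCNF

Candidate keys: {A, B, C}, {A, B, D}, {C, E}. Prime attributes: {A, B, C, D, E}.
Each dependency's left side is a superkey — BCNF holds.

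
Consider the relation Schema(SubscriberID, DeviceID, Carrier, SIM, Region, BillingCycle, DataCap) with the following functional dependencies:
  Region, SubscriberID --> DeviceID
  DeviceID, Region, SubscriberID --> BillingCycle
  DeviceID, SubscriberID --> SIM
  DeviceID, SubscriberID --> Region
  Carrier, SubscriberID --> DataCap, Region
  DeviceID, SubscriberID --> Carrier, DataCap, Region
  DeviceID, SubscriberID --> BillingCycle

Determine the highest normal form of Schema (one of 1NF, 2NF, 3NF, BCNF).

BCNF

Candidate keys: {Carrier, SubscriberID}, {DeviceID, SubscriberID}, {Region, SubscriberID}. Prime attributes: {Carrier, DeviceID, Region, SubscriberID}.
The left-hand side of every FD is a superkey, so BCNF is satisfied.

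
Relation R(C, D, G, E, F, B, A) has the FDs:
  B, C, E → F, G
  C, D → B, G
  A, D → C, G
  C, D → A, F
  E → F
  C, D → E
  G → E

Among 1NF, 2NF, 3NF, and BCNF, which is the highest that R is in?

2NF

Candidate keys: {A, D}, {C, D}. Prime attributes: {A, C, D}.
B, C, E → F, G: {B, C, E}⁺ = {B, C, E, F, G}, which is not all of the attributes, so the left side is not a superkey — BCNF is violated.
B, C, E → F, G has non-prime {F, G} on the right and a non-superkey on the left, so 3NF fails.
No proper subset of a key has a non-prime attribute in its closure, so there is no partial dependency; 2NF holds.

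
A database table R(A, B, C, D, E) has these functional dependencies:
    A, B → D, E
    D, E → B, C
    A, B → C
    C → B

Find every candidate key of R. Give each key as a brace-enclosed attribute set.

{A} never appears on the right of any FD, so every key must include it.
Closure of {A, B} is {A, B, C, D, E}, the whole schema; {A, B} is a candidate key.
Closure of {A, C} is {A, B, C, D, E}, the whole schema; {A, C} is a candidate key.
Closure of {A, D, E} is {A, B, C, D, E}, the whole schema; {A, D, E} is a candidate key.
These are minimal and exhaustive — every other superkey contains one of them.

{A, B}, {A, C}, {A, D, E}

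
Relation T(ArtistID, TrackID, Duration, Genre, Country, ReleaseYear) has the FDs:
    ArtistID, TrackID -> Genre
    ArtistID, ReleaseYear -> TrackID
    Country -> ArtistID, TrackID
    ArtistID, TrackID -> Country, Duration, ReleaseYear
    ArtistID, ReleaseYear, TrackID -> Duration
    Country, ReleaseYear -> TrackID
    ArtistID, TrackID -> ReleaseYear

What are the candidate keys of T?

Closure of {Country} is {ArtistID, Country, Duration, Genre, ReleaseYear, TrackID}, the whole schema; {Country} is a candidate key.
Closure of {ArtistID, ReleaseYear} is {ArtistID, Country, Duration, Genre, ReleaseYear, TrackID}, the whole schema; {ArtistID, ReleaseYear} is a candidate key.
Closure of {ArtistID, TrackID} is {ArtistID, Country, Duration, Genre, ReleaseYear, TrackID}, the whole schema; {ArtistID, TrackID} is a candidate key.
No proper subset of any of these is a key, and no other minimal superkey exists.

{ArtistID, ReleaseYear}, {ArtistID, TrackID}, {Country}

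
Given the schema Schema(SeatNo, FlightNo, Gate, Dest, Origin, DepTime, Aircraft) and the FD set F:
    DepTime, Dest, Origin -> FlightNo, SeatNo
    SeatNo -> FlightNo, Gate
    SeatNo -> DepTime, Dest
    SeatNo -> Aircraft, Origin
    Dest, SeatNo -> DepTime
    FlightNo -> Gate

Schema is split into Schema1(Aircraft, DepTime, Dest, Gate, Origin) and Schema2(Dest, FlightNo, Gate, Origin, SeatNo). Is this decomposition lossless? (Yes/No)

No

The shared attributes are {Dest, Gate, Origin} and {Dest, Gate, Origin}⁺ = {Dest, Gate, Origin}.
Neither Schema1 nor Schema2 is contained in that closure, so the decomposition is lossy.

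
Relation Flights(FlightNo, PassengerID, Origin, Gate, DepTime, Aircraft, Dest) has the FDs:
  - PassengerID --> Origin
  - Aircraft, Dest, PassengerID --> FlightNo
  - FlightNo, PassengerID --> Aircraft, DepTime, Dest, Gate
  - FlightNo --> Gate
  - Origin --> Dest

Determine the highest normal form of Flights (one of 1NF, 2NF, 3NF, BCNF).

Candidate keys: {Aircraft, PassengerID}, {FlightNo, PassengerID}. Prime attributes: {Aircraft, FlightNo, PassengerID}.
For PassengerID --> Origin we have {PassengerID}⁺ = {Dest, Origin, PassengerID}; {PassengerID} is not a superkey, so BCNF fails.
PassengerID --> Origin has non-prime {Origin} on the right and a non-superkey on the left, so 3NF fails.
Since {PassengerID} ⊂ {Aircraft, PassengerID} and {PassengerID}⁺ ⊇ {Dest, Origin} with {Dest, Origin} non-prime, there is a partial dependency; 2NF fails.

1NF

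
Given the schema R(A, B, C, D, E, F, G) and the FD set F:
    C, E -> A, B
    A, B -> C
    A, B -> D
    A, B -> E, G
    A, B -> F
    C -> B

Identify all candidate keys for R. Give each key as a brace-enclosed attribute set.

{A, B}⁺ = {A, B, C, D, E, F, G} — all of the relation — so {A, B} is a candidate key.
{A, C}⁺ = {A, B, C, D, E, F, G} — all of the relation — so {A, C} is a candidate key.
{C, E}⁺ = {A, B, C, D, E, F, G} — all of the relation — so {C, E} is a candidate key.
No proper subset of any of these is a key, and no other minimal superkey exists.

{A, B}, {A, C}, {C, E}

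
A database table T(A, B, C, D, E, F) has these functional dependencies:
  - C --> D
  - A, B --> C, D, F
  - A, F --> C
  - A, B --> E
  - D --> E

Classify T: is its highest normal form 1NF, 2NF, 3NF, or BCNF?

2NF

Candidate key: {A, B}. Prime attributes: {A, B}.
C --> D breaks BCNF: {C}⁺ = {C, D, E}, so {C} is not a superkey.
C --> D determines the non-prime attribute {D} from a non-superkey — 3NF is violated.
No non-prime attribute depends on a proper subset of any candidate key, so 2NF holds.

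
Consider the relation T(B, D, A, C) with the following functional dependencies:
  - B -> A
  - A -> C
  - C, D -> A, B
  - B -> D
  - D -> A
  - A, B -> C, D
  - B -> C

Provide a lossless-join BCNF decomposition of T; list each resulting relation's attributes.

Candidate keys of the original relation: {B}, {D}.
Within {A, B, C, D}: {A}⁺ ∩ {A, B, C, D} = {A, C}, not the whole set, so A -> C violates BCNF; decompose into {A, C} and {A, B, D}.
{A, C} is in BCNF.
{A, B, D} is in BCNF.

{A, B, D}; {A, C}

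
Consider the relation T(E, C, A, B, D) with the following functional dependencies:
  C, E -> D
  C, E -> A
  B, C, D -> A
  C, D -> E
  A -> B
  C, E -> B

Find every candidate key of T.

{C, D}, {C, E}

Attributes never on any right-hand side: {C} — every candidate key must contain it.
{C, D} is a candidate key since {C, D}⁺ = {A, B, C, D, E} covers every attribute.
{C, E} is a candidate key since {C, E}⁺ = {A, B, C, D, E} covers every attribute.
Any other superkey properly contains one of these, so there are no further candidate keys.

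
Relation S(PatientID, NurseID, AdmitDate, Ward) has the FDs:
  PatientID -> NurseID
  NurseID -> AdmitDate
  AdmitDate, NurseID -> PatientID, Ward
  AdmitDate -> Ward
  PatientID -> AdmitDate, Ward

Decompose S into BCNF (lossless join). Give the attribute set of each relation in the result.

{AdmitDate, NurseID, PatientID}; {AdmitDate, Ward}

Candidate keys of the original relation: {NurseID}, {PatientID}.
{AdmitDate, NurseID, PatientID, Ward}: {AdmitDate} determines {AdmitDate, Ward} here but is not a superkey — split on AdmitDate -> Ward, giving {AdmitDate, Ward} and {AdmitDate, NurseID, PatientID}.
{AdmitDate, Ward} is in BCNF.
{AdmitDate, NurseID, PatientID} is in BCNF.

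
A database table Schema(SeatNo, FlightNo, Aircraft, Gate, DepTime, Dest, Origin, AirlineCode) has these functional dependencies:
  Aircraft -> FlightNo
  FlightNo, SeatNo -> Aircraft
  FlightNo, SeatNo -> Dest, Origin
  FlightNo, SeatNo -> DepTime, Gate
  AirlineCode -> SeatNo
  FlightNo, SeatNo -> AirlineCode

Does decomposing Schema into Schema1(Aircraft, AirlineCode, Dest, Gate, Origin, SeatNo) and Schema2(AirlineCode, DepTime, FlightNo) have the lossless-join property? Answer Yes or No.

No

The shared attributes are {AirlineCode} and {AirlineCode}⁺ = {AirlineCode, SeatNo}.
Neither Schema1 nor Schema2 is contained in that closure, so the decomposition is lossy.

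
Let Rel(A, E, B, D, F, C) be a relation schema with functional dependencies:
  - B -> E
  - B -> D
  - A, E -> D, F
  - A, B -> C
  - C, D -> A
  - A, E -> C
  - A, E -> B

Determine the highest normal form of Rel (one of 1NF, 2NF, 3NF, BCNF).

3NF

Candidate keys: {A, B}, {A, E}, {B, C}, {C, D, E}. Prime attributes: {A, B, C, D, E}.
B -> E breaks BCNF: {B}⁺ = {B, D, E}, so {B} is not a superkey.
But every attribute on its right side ({E}) is prime, and the same holds for every other non-superkey FD, so 3NF still holds.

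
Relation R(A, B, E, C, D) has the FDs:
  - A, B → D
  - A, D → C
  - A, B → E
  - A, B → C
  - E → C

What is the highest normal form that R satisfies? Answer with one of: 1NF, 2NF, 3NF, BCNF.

Candidate key: {A, B}. Prime attributes: {A, B}.
A, D → C: {A, D}⁺ = {A, C, D}, which is not all of the attributes, so the left side is not a superkey — BCNF is violated.
A, D → C has non-prime {C} on the right and a non-superkey on the left, so 3NF fails.
No non-prime attribute depends on a proper subset of any candidate key, so 2NF holds.

2NF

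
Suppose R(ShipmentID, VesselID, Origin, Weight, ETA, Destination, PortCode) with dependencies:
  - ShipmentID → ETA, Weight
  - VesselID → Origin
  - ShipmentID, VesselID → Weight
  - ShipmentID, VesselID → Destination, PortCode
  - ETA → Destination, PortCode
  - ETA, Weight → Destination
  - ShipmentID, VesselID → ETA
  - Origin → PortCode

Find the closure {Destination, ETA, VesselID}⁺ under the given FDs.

{Destination, ETA, Origin, PortCode, VesselID}

Start with {Destination, ETA, VesselID}.
VesselID → Origin applies; add {Origin} → now {Destination, ETA, Origin, VesselID}.
ETA → Destination, PortCode applies; add {PortCode} → now {Destination, ETA, Origin, PortCode, VesselID}.
No further FD applies.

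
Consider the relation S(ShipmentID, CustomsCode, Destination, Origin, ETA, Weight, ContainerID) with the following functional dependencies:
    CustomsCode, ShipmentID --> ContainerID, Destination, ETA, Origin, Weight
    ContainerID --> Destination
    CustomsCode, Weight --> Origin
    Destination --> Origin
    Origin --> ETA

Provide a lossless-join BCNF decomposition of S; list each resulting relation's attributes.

Candidate key of the original relation: {CustomsCode, ShipmentID}.
{ContainerID, CustomsCode, Destination, ETA, Origin, ShipmentID, Weight}: {ContainerID} determines {ContainerID, Destination, ETA, Origin} here but is not a superkey — split on ContainerID --> Destination, ETA, Origin, giving {ContainerID, Destination, ETA, Origin} and {ContainerID, CustomsCode, ShipmentID, Weight}.
{ContainerID, Destination, ETA, Origin}: {Destination} determines {Destination, ETA, Origin} here but is not a superkey — split on Destination --> ETA, Origin, giving {Destination, ETA, Origin} and {ContainerID, Destination}.
{Destination, ETA, Origin}: {Origin} determines {ETA, Origin} here but is not a superkey — split on Origin --> ETA, giving {ETA, Origin} and {Destination, Origin}.
{ETA, Origin} has no BCNF violation.
{Destination, Origin} has no BCNF violation.
{ContainerID, Destination} has no BCNF violation.
{ContainerID, CustomsCode, ShipmentID, Weight} has no BCNF violation.

{ContainerID, CustomsCode, ShipmentID, Weight}; {ContainerID, Destination}; {Destination, Origin}; {ETA, Origin}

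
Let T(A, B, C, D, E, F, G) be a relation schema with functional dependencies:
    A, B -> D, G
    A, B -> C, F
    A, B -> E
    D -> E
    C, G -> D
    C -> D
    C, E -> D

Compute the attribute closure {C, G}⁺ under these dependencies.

Start with {C, G}.
C, G -> D applies; add {D} → now {C, D, G}.
D -> E applies; add {E} → now {C, D, E, G}.
No further FD applies.

{C, D, E, G}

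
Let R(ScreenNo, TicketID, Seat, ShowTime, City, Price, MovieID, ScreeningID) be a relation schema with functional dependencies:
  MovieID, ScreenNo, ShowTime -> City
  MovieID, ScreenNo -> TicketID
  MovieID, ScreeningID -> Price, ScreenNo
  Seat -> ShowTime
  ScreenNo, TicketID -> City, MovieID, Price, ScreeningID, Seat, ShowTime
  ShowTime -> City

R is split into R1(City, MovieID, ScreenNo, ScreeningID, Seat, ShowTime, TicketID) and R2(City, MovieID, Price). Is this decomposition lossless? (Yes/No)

R1 ∩ R2 = {City, MovieID}; its closure under F is {City, MovieID}.
The closure covers neither R1 nor R2 entirely; the join is not lossless.

No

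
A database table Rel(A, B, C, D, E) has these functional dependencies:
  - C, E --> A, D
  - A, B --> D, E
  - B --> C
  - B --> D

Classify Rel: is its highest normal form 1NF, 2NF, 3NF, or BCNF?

1NF

Candidate keys: {A, B}, {B, E}. Prime attributes: {A, B, E}.
C, E --> A, D breaks BCNF: {C, E}⁺ = {A, C, D, E}, so {C, E} is not a superkey.
Because {D} is non-prime and the left side of C, E --> A, D is not a superkey, the relation is not in 3NF.
{B} is a proper subset of the key {A, B}, and {B}⁺ contains the non-prime attributes {C, D} — a partial dependency, so 2NF is violated.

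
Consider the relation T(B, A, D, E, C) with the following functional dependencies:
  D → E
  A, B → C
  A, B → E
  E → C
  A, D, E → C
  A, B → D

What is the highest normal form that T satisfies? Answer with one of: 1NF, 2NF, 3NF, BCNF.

2NF

Candidate key: {A, B}. Prime attributes: {A, B}.
D → E: {D}⁺ = {C, D, E}, which is not all of the attributes, so the left side is not a superkey — BCNF is violated.
D → E has non-prime {E} on the right and a non-superkey on the left, so 3NF fails.
Checking every proper subset of each key, none determines a non-prime attribute — 2NF is satisfied.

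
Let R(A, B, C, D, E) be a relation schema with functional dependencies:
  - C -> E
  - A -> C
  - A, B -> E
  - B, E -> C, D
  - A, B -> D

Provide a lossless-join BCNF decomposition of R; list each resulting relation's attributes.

Candidate key of the original relation: {A, B}.
Within {A, B, C, D, E}: {C}⁺ ∩ {A, B, C, D, E} = {C, E}, not the whole set, so C -> E violates BCNF; decompose into {C, E} and {A, B, C, D}.
{C, E} has no BCNF violation.
Within {A, B, C, D}: {A}⁺ ∩ {A, B, C, D} = {A, C}, not the whole set, so A -> C violates BCNF; decompose into {A, C} and {A, B, D}.
{A, C} has no BCNF violation.
{A, B, D} has no BCNF violation.

{A, B, D}; {A, C}; {C, E}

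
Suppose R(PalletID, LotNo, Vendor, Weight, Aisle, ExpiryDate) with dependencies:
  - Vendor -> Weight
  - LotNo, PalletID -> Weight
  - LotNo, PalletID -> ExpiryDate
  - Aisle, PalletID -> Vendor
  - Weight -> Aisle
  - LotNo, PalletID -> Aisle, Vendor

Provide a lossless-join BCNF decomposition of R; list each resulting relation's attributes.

{Aisle, Weight}; {ExpiryDate, LotNo, PalletID, Vendor}; {Vendor, Weight}

Candidate key of the original relation: {LotNo, PalletID}.
{Aisle, ExpiryDate, LotNo, PalletID, Vendor, Weight}: {Vendor} determines {Aisle, Vendor, Weight} here but is not a superkey — split on Vendor -> Aisle, Weight, giving {Aisle, Vendor, Weight} and {ExpiryDate, LotNo, PalletID, Vendor}.
{Aisle, Vendor, Weight}: {Weight} determines {Aisle, Weight} here but is not a superkey — split on Weight -> Aisle, giving {Aisle, Weight} and {Vendor, Weight}.
{Aisle, Weight} is in BCNF.
{Vendor, Weight} is in BCNF.
{ExpiryDate, LotNo, PalletID, Vendor} is in BCNF.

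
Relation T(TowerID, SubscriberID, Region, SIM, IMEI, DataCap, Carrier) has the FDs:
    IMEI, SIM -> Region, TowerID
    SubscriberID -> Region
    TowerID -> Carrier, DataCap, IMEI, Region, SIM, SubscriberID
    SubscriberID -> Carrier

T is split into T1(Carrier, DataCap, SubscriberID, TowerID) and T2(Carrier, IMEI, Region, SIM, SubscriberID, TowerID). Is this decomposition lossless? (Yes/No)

Yes

The shared attributes are {Carrier, SubscriberID, TowerID} and {Carrier, SubscriberID, TowerID}⁺ = {Carrier, DataCap, IMEI, Region, SIM, SubscriberID, TowerID}.
T1 is contained in that closure, so T1 ∩ T2 -> T1 holds and the join is lossless.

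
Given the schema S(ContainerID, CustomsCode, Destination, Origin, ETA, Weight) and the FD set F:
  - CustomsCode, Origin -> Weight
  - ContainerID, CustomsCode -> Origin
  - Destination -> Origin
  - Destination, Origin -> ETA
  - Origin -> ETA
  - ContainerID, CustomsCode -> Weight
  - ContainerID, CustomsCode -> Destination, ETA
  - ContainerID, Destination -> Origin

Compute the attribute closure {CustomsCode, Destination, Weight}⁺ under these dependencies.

Start with {CustomsCode, Destination, Weight}.
Destination -> Origin applies; add {Origin} → now {CustomsCode, Destination, Origin, Weight}.
Destination, Origin -> ETA applies; add {ETA} → now {CustomsCode, Destination, ETA, Origin, Weight}.
No further FD applies.

{CustomsCode, Destination, ETA, Origin, Weight}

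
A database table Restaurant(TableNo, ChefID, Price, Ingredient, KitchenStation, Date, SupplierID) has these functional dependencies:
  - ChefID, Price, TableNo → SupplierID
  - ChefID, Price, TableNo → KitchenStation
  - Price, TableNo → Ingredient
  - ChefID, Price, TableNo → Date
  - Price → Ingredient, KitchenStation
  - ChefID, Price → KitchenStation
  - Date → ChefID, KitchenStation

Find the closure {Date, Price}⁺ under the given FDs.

{ChefID, Date, Ingredient, KitchenStation, Price}

Start with {Date, Price}.
Price → Ingredient, KitchenStation applies; add {Ingredient, KitchenStation} → now {Date, Ingredient, KitchenStation, Price}.
Date → ChefID, KitchenStation applies; add {ChefID} → now {ChefID, Date, Ingredient, KitchenStation, Price}.
No further FD applies.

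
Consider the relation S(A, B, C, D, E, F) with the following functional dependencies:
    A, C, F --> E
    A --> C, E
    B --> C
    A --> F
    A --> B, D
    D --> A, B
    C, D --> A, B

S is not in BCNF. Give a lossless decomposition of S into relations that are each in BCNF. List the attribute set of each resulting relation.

Candidate keys of the original relation: {A}, {D}.
In {A, B, C, D, E, F}, {B} is not a superkey ({B}⁺ restricted to this set is {B, C}), so split on B --> C into {B, C} and {A, B, D, E, F}.
{B, C} has no BCNF violation.
{A, B, D, E, F} has no BCNF violation.

{A, B, D, E, F}; {B, C}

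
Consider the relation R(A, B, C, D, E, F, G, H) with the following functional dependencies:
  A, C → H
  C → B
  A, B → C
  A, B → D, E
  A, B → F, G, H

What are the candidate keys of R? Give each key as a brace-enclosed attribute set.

No FD produces {A}, so it must be in every candidate key.
{A, B} is a candidate key since {A, B}⁺ = {A, B, C, D, E, F, G, H} covers every attribute.
{A, C} is a candidate key since {A, C}⁺ = {A, B, C, D, E, F, G, H} covers every attribute.
No proper subset of any of these is a key, and no other minimal superkey exists.

{A, B}, {A, C}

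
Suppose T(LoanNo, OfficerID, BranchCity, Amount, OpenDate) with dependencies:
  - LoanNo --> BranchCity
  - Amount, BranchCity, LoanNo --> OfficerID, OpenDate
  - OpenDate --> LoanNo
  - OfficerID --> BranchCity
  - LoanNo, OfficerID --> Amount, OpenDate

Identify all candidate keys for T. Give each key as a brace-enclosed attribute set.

{Amount, LoanNo}, {Amount, OpenDate}, {LoanNo, OfficerID}, {OfficerID, OpenDate}

{Amount, LoanNo} is a candidate key since {Amount, LoanNo}⁺ = {Amount, BranchCity, LoanNo, OfficerID, OpenDate} covers every attribute.
{Amount, OpenDate} is a candidate key since {Amount, OpenDate}⁺ = {Amount, BranchCity, LoanNo, OfficerID, OpenDate} covers every attribute.
{LoanNo, OfficerID} is a candidate key since {LoanNo, OfficerID}⁺ = {Amount, BranchCity, LoanNo, OfficerID, OpenDate} covers every attribute.
{OfficerID, OpenDate} is a candidate key since {OfficerID, OpenDate}⁺ = {Amount, BranchCity, LoanNo, OfficerID, OpenDate} covers every attribute.
These are minimal and exhaustive — every other superkey contains one of them.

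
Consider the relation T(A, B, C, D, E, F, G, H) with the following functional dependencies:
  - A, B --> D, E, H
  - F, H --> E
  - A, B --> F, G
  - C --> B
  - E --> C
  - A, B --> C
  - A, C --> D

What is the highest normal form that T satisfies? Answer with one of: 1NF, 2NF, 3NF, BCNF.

Candidate keys: {A, B}, {A, C}, {A, E}, {A, F, H}. Prime attributes: {A, B, C, E, F, H}.
F, H --> E: {F, H}⁺ = {B, C, E, F, H}, which is not all of the attributes, so the left side is not a superkey — BCNF is violated.
Since {E} ⊆ prime attributes and every other non-superkey FD also has a prime right side, the schema is in 3NF.

3NF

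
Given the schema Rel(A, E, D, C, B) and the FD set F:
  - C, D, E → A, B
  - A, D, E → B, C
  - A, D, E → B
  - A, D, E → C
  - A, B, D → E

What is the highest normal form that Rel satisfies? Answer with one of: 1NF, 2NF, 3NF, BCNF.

BCNF

Candidate keys: {A, B, D}, {A, D, E}, {C, D, E}. Prime attributes: {A, B, C, D, E}.
The left-hand side of every FD is a superkey, so BCNF is satisfied.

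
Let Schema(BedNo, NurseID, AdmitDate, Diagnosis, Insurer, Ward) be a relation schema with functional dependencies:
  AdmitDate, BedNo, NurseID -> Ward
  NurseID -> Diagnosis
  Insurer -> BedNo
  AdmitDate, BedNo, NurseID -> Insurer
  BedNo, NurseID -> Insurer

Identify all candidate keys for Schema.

No FD produces {AdmitDate, NurseID}, so they must be in every candidate key.
Closure of {AdmitDate, BedNo, NurseID} is {AdmitDate, BedNo, Diagnosis, Insurer, NurseID, Ward}, the whole schema; {AdmitDate, BedNo, NurseID} is a candidate key.
Closure of {AdmitDate, Insurer, NurseID} is {AdmitDate, BedNo, Diagnosis, Insurer, NurseID, Ward}, the whole schema; {AdmitDate, Insurer, NurseID} is a candidate key.
These are minimal and exhaustive — every other superkey contains one of them.

{AdmitDate, BedNo, NurseID}, {AdmitDate, Insurer, NurseID}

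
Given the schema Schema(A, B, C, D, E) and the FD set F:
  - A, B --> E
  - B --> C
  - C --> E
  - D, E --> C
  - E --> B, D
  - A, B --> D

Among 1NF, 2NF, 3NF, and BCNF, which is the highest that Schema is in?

1NF

Candidate keys: {A, B}, {A, C}, {A, E}. Prime attributes: {A, B, C, E}.
B --> C: {B}⁺ = {B, C, D, E}, which is not all of the attributes, so the left side is not a superkey — BCNF is violated.
E --> B, D determines the non-prime attribute {D} from a non-superkey — 3NF is violated.
Since {B} ⊂ {A, B} and {B}⁺ ⊇ {D} with {D} non-prime, there is a partial dependency; 2NF fails.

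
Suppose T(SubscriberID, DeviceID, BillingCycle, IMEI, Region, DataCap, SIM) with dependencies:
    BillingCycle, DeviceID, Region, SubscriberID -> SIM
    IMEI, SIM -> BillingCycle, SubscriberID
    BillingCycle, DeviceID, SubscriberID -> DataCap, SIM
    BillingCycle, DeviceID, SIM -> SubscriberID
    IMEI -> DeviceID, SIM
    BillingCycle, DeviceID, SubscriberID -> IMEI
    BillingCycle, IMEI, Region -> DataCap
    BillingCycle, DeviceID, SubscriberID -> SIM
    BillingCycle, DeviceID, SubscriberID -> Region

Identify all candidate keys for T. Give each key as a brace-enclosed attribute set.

{BillingCycle, DeviceID, SIM}, {BillingCycle, DeviceID, SubscriberID}, {IMEI}

{IMEI}⁺ = {BillingCycle, DataCap, DeviceID, IMEI, Region, SIM, SubscriberID}, which is every attribute, so {IMEI} is a candidate key.
{BillingCycle, DeviceID, SIM}⁺ = {BillingCycle, DataCap, DeviceID, IMEI, Region, SIM, SubscriberID}, which is every attribute, so {BillingCycle, DeviceID, SIM} is a candidate key.
{BillingCycle, DeviceID, SubscriberID}⁺ = {BillingCycle, DataCap, DeviceID, IMEI, Region, SIM, SubscriberID}, which is every attribute, so {BillingCycle, DeviceID, SubscriberID} is a candidate key.
No proper subset of any of these is a key, and no other minimal superkey exists.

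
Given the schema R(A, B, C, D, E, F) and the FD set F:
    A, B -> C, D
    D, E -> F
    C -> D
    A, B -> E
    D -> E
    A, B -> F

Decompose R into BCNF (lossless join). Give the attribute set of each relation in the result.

{A, B, C}; {C, D}; {D, E, F}

Candidate key of the original relation: {A, B}.
{A, B, C, D, E, F}: {D, E} determines {D, E, F} here but is not a superkey — split on D, E -> F, giving {D, E, F} and {A, B, C, D, E}.
{D, E, F}: every determinant is a superkey — BCNF.
{A, B, C, D, E}: {C} determines {C, D, E} here but is not a superkey — split on C -> D, E, giving {C, D, E} and {A, B, C}.
{C, D, E}: {D} determines {D, E} here but is not a superkey — split on D -> E, giving {D, E} and {C, D}.
{D, E}: every determinant is a superkey — BCNF.
{C, D}: every determinant is a superkey — BCNF.
{A, B, C}: every determinant is a superkey — BCNF.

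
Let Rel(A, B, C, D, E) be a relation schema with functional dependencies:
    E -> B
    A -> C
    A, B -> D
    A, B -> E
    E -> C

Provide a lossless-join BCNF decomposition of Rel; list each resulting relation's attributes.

{A, D, E}; {B, C, E}

Candidate keys of the original relation: {A, B}, {A, E}.
{A, B, C, D, E}: {E} determines {B, C, E} here but is not a superkey — split on E -> B, C, giving {B, C, E} and {A, D, E}.
{B, C, E}: every determinant is a superkey — BCNF.
{A, D, E}: every determinant is a superkey — BCNF.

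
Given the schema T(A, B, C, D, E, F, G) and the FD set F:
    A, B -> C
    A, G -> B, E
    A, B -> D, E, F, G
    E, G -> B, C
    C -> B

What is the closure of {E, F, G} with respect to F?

{B, C, E, F, G}

Start with {E, F, G}.
E, G -> B, C applies; add {B, C} → now {B, C, E, F, G}.
No further FD applies.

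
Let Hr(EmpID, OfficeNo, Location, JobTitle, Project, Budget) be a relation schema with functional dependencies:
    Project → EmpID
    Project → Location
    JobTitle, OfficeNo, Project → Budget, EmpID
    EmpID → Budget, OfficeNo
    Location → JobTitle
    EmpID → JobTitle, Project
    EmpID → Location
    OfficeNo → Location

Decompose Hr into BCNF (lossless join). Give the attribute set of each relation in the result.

{Budget, EmpID, OfficeNo, Project}; {JobTitle, Location}; {Location, OfficeNo}

Candidate keys of the original relation: {EmpID}, {Project}.
In {Budget, EmpID, JobTitle, Location, OfficeNo, Project}, {Location} is not a superkey ({Location}⁺ restricted to this set is {JobTitle, Location}), so split on Location → JobTitle into {JobTitle, Location} and {Budget, EmpID, Location, OfficeNo, Project}.
{JobTitle, Location} is in BCNF.
In {Budget, EmpID, Location, OfficeNo, Project}, {OfficeNo} is not a superkey ({OfficeNo}⁺ restricted to this set is {Location, OfficeNo}), so split on OfficeNo → Location into {Location, OfficeNo} and {Budget, EmpID, OfficeNo, Project}.
{Location, OfficeNo} is in BCNF.
{Budget, EmpID, OfficeNo, Project} is in BCNF.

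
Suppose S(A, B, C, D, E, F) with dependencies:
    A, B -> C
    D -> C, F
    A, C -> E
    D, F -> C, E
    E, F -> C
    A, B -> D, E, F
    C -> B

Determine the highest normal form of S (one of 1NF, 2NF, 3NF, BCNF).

3NF

Candidate keys: {A, B}, {A, C}, {A, D}, {A, E, F}. Prime attributes: {A, B, C, D, E, F}.
For D -> C, F we have {D}⁺ = {B, C, D, E, F}; {D} is not a superkey, so BCNF fails.
Its right-hand attributes {C, F} are all prime, as are those of every other non-superkey FD — the relation is in 3NF.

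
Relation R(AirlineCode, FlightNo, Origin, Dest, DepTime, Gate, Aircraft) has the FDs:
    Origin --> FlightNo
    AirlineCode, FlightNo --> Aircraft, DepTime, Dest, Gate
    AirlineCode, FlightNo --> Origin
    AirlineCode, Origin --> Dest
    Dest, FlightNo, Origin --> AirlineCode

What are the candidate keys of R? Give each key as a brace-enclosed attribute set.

{AirlineCode, FlightNo}⁺ = {Aircraft, AirlineCode, DepTime, Dest, FlightNo, Gate, Origin}, which is every attribute, so {AirlineCode, FlightNo} is a candidate key.
{AirlineCode, Origin}⁺ = {Aircraft, AirlineCode, DepTime, Dest, FlightNo, Gate, Origin}, which is every attribute, so {AirlineCode, Origin} is a candidate key.
{Dest, Origin}⁺ = {Aircraft, AirlineCode, DepTime, Dest, FlightNo, Gate, Origin}, which is every attribute, so {Dest, Origin} is a candidate key.
Any other superkey properly contains one of these, so there are no further candidate keys.

{AirlineCode, FlightNo}, {AirlineCode, Origin}, {Dest, Origin}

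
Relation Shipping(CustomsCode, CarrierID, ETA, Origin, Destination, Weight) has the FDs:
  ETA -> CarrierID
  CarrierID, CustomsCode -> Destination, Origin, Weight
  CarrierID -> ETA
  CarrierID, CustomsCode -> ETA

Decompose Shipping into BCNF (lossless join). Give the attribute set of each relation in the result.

Candidate keys of the original relation: {CarrierID, CustomsCode}, {CustomsCode, ETA}.
In {CarrierID, CustomsCode, Destination, ETA, Origin, Weight}, {ETA} is not a superkey ({ETA}⁺ restricted to this set is {CarrierID, ETA}), so split on ETA -> CarrierID into {CarrierID, ETA} and {CustomsCode, Destination, ETA, Origin, Weight}.
{CarrierID, ETA} is in BCNF.
{CustomsCode, Destination, ETA, Origin, Weight} is in BCNF.

{CarrierID, ETA}; {CustomsCode, Destination, ETA, Origin, Weight}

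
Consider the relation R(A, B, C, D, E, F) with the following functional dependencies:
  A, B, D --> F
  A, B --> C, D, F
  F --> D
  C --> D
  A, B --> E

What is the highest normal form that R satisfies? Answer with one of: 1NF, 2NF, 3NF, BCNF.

2NF

Candidate key: {A, B}. Prime attributes: {A, B}.
For F --> D we have {F}⁺ = {D, F}; {F} is not a superkey, so BCNF fails.
F --> D determines the non-prime attribute {D} from a non-superkey — 3NF is violated.
No non-prime attribute depends on a proper subset of any candidate key, so 2NF holds.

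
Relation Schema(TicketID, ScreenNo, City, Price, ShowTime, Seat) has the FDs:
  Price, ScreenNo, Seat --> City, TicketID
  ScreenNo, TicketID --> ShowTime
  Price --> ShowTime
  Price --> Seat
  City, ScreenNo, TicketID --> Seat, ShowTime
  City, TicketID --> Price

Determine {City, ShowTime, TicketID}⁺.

{City, Price, Seat, ShowTime, TicketID}

Start with {City, ShowTime, TicketID}.
City, TicketID --> Price applies; add {Price} → now {City, Price, ShowTime, TicketID}.
Price --> Seat applies; add {Seat} → now {City, Price, Seat, ShowTime, TicketID}.
No further FD applies.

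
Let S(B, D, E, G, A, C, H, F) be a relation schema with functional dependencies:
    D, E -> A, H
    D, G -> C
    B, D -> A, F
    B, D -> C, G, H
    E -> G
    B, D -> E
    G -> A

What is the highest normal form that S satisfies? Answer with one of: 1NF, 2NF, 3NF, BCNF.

2NF

Candidate key: {B, D}. Prime attributes: {B, D}.
For D, E -> A, H we have {D, E}⁺ = {A, C, D, E, G, H}; {D, E} is not a superkey, so BCNF fails.
Because {A, H} are non-prime and the left side of D, E -> A, H is not a superkey, the relation is not in 3NF.
No non-prime attribute depends on a proper subset of any candidate key, so 2NF holds.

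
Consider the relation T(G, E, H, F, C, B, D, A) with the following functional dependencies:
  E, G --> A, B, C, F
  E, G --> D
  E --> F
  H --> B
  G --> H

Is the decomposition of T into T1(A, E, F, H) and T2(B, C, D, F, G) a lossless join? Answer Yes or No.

No

The shared attributes are {F} and {F}⁺ = {F}.
T1 ⊄ {F} and T2 ⊄ {F}, so the split is lossy.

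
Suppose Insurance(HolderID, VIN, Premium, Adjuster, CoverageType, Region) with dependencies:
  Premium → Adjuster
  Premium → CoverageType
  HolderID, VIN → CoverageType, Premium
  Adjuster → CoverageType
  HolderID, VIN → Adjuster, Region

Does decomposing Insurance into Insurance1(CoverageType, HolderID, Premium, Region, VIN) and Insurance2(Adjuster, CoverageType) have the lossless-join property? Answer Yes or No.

The shared attributes are {CoverageType} and {CoverageType}⁺ = {CoverageType}.
Neither Insurance1 nor Insurance2 is contained in that closure, so the decomposition is lossy.

No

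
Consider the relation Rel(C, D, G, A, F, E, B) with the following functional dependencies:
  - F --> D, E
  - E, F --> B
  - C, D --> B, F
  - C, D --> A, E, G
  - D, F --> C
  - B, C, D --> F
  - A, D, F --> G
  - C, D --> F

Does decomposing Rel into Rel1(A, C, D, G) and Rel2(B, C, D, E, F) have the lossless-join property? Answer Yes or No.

Common attributes: {C, D}; their closure is {A, B, C, D, E, F, G}.
Rel1 is contained in that closure, so Rel1 ∩ Rel2 --> Rel1 holds and the join is lossless.

Yes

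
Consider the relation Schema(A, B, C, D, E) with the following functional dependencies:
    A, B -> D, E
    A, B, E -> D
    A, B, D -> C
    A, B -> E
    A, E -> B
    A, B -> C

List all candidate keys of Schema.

{A} never appears on the right of any FD, so every key must include it.
{A, B} is a candidate key since {A, B}⁺ = {A, B, C, D, E} covers every attribute.
{A, E} is a candidate key since {A, E}⁺ = {A, B, C, D, E} covers every attribute.
These are minimal and exhaustive — every other superkey contains one of them.

{A, B}, {A, E}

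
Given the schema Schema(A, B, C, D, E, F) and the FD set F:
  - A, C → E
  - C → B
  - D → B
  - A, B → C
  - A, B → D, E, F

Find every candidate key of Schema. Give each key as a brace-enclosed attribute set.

{A, B}, {A, C}, {A, D}

No FD produces {A}, so it must be in every candidate key.
{A, B}⁺ = {A, B, C, D, E, F} — all of the relation — so {A, B} is a candidate key.
{A, C}⁺ = {A, B, C, D, E, F} — all of the relation — so {A, C} is a candidate key.
{A, D}⁺ = {A, B, C, D, E, F} — all of the relation — so {A, D} is a candidate key.
These are minimal and exhaustive — every other superkey contains one of them.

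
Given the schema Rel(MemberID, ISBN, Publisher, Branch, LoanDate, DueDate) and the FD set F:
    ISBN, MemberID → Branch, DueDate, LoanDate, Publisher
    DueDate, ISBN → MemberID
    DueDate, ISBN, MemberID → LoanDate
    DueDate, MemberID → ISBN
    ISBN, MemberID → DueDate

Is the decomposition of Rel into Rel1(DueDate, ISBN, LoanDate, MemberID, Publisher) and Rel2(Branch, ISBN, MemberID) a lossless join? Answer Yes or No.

Rel1 ∩ Rel2 = {ISBN, MemberID}; its closure under F is {Branch, DueDate, ISBN, LoanDate, MemberID, Publisher}.
This includes all of Rel1, so the common attributes are a superkey of Rel1 — the join is lossless.

Yes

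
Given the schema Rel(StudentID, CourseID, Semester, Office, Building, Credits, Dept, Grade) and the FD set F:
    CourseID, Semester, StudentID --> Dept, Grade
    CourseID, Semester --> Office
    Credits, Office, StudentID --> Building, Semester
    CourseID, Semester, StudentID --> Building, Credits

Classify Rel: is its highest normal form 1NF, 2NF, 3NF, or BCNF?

Candidate keys: {CourseID, Credits, Office, StudentID}, {CourseID, Semester, StudentID}. Prime attributes: {CourseID, Credits, Office, Semester, StudentID}.
CourseID, Semester --> Office: {CourseID, Semester}⁺ = {CourseID, Office, Semester}, which is not all of the attributes, so the left side is not a superkey — BCNF is violated.
Credits, Office, StudentID --> Building, Semester determines the non-prime attribute {Building} from a non-superkey — 3NF is violated.
Since {Credits, Office, StudentID} ⊂ {CourseID, Credits, Office, StudentID} and {Credits, Office, StudentID}⁺ ⊇ {Building} with {Building} non-prime, there is a partial dependency; 2NF fails.

1NF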